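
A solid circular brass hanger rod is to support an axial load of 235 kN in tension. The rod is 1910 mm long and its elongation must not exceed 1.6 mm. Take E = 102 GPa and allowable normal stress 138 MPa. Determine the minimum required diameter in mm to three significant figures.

Required area A ≥ P/σ_allow = 235000/138 = 1703 mm².
For a solid circular section, d ≥ √(4A/π) = 46.56 mm.
Elongation limit: A ≥ PL/(Eδ_allow) = 235000·1910/(102000·1.6) = 2750 mm² ⇒ d ≥ 59.18 mm.
The elongation limit governs.

59.2 mm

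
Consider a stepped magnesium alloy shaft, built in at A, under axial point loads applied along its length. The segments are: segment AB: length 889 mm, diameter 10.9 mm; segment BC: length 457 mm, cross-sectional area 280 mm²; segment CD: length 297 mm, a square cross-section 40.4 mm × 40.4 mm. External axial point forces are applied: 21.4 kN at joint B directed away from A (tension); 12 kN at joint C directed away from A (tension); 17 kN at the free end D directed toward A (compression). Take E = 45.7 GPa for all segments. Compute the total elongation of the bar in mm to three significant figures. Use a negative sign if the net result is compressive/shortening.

3.17 mm

Internal axial forces (sectioning from the free end, tension +): N_CD = -17 kN, N_BC = -5 kN, N_AB = 16.4 kN.
A_AB = 93.31 mm².
A_CD = 1632 mm².
δ_AB = 16400·889/(93.31·45700) = 3.419 mm
δ_BC = -5000·457/(280·45700) = -0.1786 mm
δ_CD = -17000·297/(1632·45700) = -0.06769 mm
δ = Σδ_i = 3.173 mm.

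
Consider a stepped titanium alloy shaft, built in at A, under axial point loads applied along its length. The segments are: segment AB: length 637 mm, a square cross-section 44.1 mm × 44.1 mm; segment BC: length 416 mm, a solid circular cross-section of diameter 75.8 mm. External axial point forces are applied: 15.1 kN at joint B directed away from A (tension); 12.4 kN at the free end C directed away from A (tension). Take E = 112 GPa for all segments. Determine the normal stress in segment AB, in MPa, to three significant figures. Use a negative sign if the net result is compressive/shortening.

Internal axial forces (sectioning from the free end, tension +): N_BC = 12.4 kN, N_AB = 27.5 kN.
A_AB = 1945 mm².
σ_AB = N_AB/A_AB = 27500/1945 = 14.14 MPa.

14.1 MPa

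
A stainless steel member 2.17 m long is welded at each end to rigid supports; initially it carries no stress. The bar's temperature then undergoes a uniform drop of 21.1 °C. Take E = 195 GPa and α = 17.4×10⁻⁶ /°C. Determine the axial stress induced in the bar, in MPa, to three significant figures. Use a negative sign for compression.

Free thermal expansion αLΔT = 17.4e-6 · 2170 · -21.1 = -0.7967 mm.
The walls impose strain ε = −(-0.7967)/2170 = 3.6714e-04; σ = Eε = 195000 · 3.6714e-04 = 71.59 MPa.

71.6 MPa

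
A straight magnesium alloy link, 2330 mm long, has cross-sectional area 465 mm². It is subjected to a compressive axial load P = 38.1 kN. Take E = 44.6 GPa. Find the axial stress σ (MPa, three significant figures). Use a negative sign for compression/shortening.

-81.9 MPa

σ = N/A = -38100/465 = -81.94 MPa.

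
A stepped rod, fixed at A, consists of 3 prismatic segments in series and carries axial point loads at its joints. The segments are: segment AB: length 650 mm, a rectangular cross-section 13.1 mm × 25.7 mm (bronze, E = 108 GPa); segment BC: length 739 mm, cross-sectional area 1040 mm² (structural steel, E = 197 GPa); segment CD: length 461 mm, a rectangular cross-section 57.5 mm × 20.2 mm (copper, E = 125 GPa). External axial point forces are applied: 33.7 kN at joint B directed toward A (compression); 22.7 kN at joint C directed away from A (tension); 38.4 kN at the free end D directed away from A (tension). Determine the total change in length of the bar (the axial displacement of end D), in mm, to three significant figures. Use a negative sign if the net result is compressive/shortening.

Internal axial forces (sectioning from the free end, tension +): N_CD = 38.4 kN, N_BC = 61.1 kN, N_AB = 27.4 kN.
A_AB = 336.7 mm².
A_CD = 1162 mm².
δ_AB = 27400·650/(336.7·108000) = 0.4898 mm
δ_BC = 61100·739/(1040·197000) = 0.2204 mm
δ_CD = 38400·461/(1162·125000) = 0.1219 mm
δ = Σδ_i = 0.8321 mm.

0.832 mm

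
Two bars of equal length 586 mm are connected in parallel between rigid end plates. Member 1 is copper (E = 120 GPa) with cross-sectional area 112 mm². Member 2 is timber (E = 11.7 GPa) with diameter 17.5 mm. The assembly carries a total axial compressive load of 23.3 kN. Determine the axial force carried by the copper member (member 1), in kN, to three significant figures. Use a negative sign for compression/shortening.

A_2 = 240.5 mm².
Equal strain + equilibrium ⇒ each member carries load in proportion to AE: A₁E₁ = 13440000 N, A₂E₂ = 2814000 N, ΣAE = 16250000 N.
F₁ = P·A₁E₁/ΣAE = -23300·13440000/16250000 = -19270 N.

-19.3 kN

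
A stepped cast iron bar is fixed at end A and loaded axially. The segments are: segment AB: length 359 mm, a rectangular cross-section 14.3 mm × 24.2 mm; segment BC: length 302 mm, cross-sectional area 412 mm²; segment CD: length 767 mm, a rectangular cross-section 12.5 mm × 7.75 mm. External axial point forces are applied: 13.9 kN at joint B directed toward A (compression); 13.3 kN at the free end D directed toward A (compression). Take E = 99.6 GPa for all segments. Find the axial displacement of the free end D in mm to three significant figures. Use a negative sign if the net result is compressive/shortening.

-1.44 mm

Internal axial forces (sectioning from the free end, tension +): N_CD = -13.3 kN, N_BC = -13.3 kN, N_AB = -27.2 kN.
A_AB = 346.1 mm².
A_CD = 96.88 mm².
δ_AB = -27200·359/(346.1·99600) = -0.2833 mm
δ_BC = -13300·302/(412·99600) = -0.09788 mm
δ_CD = -13300·767/(96.88·99600) = -1.057 mm
δ = Σδ_i = -1.438 mm.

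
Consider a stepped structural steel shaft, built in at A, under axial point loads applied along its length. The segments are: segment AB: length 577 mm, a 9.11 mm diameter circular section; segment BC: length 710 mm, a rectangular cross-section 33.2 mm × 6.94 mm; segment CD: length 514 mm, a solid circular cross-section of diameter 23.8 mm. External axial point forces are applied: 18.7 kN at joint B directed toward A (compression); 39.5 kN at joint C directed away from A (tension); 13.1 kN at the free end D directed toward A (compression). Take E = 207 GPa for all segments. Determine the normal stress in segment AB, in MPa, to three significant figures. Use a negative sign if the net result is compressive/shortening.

Internal axial forces (sectioning from the free end, tension +): N_CD = -13.1 kN, N_BC = 26.4 kN, N_AB = 7.7 kN.
A_AB = 65.18 mm².
σ_AB = N_AB/A_AB = 7700/65.18 = 118.1 MPa.

118 MPa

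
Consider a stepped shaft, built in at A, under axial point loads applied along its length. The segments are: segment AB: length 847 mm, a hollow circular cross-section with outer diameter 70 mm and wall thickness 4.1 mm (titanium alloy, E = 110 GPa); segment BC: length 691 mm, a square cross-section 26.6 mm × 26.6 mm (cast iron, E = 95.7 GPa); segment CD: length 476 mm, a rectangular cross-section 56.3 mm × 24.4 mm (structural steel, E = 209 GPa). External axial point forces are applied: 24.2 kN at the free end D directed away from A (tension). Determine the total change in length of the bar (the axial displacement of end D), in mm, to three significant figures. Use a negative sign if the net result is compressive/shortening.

Internal axial forces (sectioning from the free end, tension +): N_CD = 24.2 kN, N_BC = 24.2 kN, N_AB = 24.2 kN.
A_AB = 848.8 mm².
A_BC = 707.6 mm².
A_CD = 1374 mm².
δ_AB = 24200·847/(848.8·110000) = 0.2195 mm
δ_BC = 24200·691/(707.6·95700) = 0.247 mm
δ_CD = 24200·476/(1374·209000) = 0.04012 mm
δ = Σδ_i = 0.5066 mm.

0.507 mm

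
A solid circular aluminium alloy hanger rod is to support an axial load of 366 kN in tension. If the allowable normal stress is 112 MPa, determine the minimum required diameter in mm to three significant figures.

Required area A ≥ P/σ_allow = 366000/112 = 3268 mm².
For a solid circular section, d ≥ √(4A/π) = 64.5 mm.

64.5 mm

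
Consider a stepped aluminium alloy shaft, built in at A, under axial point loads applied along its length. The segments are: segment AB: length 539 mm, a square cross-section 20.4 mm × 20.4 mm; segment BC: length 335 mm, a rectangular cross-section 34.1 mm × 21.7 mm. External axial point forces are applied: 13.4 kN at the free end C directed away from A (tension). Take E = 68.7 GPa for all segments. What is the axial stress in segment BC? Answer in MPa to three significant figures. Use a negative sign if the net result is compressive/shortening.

18.1 MPa

Internal axial forces (sectioning from the free end, tension +): N_BC = 13.4 kN, N_AB = 13.4 kN.
A_BC = 740 mm².
σ_BC = N_BC/A_BC = 13400/740 = 18.11 MPa.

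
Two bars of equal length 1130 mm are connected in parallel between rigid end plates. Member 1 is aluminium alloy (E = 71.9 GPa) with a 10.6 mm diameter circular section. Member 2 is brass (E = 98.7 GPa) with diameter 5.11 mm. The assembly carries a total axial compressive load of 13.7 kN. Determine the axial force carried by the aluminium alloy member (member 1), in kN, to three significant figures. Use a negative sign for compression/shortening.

A_1 = 88.25 mm².
A_2 = 20.51 mm².
Equal strain + equilibrium ⇒ each member carries load in proportion to AE: A₁E₁ = 6345000 N, A₂E₂ = 2024000 N, ΣAE = 8369000 N.
F₁ = P·A₁E₁/ΣAE = -13700·6345000/8369000 = -10390 N.

-10.4 kN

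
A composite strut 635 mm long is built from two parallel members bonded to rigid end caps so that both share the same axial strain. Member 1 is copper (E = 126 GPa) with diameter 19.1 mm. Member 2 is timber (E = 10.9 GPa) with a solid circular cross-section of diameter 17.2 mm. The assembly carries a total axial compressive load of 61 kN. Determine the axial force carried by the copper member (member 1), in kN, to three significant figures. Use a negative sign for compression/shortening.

A_1 = 286.5 mm².
A_2 = 232.4 mm².
Equal strain + equilibrium ⇒ each member carries load in proportion to AE: A₁E₁ = 36100000 N, A₂E₂ = 2533000 N, ΣAE = 38630000 N.
F₁ = P·A₁E₁/ΣAE = -61000·36100000/38630000 = -57000 N.

-57.0 kN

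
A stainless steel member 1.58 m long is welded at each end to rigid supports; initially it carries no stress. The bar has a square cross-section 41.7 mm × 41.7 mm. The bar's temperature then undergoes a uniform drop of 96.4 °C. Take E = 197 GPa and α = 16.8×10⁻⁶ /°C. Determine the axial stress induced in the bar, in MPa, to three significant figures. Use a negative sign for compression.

319 MPa

Free thermal expansion αLΔT = 16.8e-6 · 1580 · -96.4 = -2.559 mm.
The walls impose strain ε = −(-2.559)/1580 = 1.6195e-03; σ = Eε = 197000 · 1.6195e-03 = 319 MPa.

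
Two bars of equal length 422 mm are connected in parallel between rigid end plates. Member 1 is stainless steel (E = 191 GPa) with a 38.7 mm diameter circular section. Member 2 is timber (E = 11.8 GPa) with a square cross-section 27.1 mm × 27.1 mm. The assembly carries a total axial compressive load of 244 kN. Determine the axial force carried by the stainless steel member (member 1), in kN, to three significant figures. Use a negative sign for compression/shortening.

A_1 = 1176 mm².
A_2 = 734.4 mm².
Equal strain + equilibrium ⇒ each member carries load in proportion to AE: A₁E₁ = 224700000 N, A₂E₂ = 8666000 N, ΣAE = 233300000 N.
F₁ = P·A₁E₁/ΣAE = -244000·224700000/233300000 = -234900 N.

-235 kN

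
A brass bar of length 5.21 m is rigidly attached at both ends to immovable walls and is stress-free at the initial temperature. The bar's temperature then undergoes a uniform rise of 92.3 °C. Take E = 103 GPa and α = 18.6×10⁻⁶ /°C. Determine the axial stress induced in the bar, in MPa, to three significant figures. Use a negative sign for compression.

-177 MPa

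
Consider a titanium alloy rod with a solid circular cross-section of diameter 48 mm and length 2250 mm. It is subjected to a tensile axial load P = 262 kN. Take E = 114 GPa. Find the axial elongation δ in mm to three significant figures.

A = 1810 mm².
δ_mech = NL/(AE) = 262000·2250/(1810·114000) = 2.858 mm.

2.86 mm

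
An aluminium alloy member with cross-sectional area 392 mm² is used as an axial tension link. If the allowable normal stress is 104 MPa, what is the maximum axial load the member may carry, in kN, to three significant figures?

40.8 kN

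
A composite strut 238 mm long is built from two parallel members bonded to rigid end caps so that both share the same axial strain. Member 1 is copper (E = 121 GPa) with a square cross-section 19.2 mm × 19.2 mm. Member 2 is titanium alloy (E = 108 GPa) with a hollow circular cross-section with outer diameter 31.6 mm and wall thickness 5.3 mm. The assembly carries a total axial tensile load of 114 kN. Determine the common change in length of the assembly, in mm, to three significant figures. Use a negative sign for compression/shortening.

0.295 mm

A_1 = 368.6 mm².
A_2 = 437.9 mm².
Equal strain + equilibrium ⇒ each member carries load in proportion to AE: A₁E₁ = 44610000 N, A₂E₂ = 47290000 N, ΣAE = 91900000 N.
δ = PL/ΣAE = 114000·238/91900000 = 0.2952 mm.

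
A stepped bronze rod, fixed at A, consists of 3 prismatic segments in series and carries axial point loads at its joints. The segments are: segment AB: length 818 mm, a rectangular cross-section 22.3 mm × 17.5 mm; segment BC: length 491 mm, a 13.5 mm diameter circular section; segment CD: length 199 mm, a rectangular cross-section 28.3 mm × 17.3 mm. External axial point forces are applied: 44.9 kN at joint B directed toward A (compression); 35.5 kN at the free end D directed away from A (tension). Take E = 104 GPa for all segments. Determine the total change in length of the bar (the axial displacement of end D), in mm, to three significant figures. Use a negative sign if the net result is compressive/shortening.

Internal axial forces (sectioning from the free end, tension +): N_CD = 35.5 kN, N_BC = 35.5 kN, N_AB = -9.4 kN.
A_AB = 390.2 mm².
A_BC = 143.1 mm².
A_CD = 489.6 mm².
δ_AB = -9400·818/(390.2·104000) = -0.1895 mm
δ_BC = 35500·491/(143.1·104000) = 1.171 mm
δ_CD = 35500·199/(489.6·104000) = 0.1387 mm
δ = Σδ_i = 1.12 mm.

1.12 mm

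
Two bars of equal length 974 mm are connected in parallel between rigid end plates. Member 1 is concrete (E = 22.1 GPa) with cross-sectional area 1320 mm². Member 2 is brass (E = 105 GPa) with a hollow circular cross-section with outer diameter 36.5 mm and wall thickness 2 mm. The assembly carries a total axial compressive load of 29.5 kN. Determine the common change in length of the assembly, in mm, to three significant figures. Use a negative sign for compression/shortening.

-0.553 mm

A_2 = 216.8 mm².
Equal strain + equilibrium ⇒ each member carries load in proportion to AE: A₁E₁ = 29170000 N, A₂E₂ = 22760000 N, ΣAE = 51930000 N.
δ = PL/ΣAE = -29500·974/51930000 = -0.5533 mm.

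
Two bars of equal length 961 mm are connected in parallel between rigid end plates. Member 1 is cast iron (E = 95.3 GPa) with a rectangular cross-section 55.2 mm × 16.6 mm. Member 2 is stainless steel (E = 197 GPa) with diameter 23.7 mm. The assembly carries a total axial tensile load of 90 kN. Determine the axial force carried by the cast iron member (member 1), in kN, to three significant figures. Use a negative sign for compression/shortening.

A_1 = 916.3 mm².
A_2 = 441.2 mm².
Equal strain + equilibrium ⇒ each member carries load in proportion to AE: A₁E₁ = 87330000 N, A₂E₂ = 86910000 N, ΣAE = 174200000 N.
F₁ = P·A₁E₁/ΣAE = 90000·87330000/174200000 = 45110 N.

45.1 kN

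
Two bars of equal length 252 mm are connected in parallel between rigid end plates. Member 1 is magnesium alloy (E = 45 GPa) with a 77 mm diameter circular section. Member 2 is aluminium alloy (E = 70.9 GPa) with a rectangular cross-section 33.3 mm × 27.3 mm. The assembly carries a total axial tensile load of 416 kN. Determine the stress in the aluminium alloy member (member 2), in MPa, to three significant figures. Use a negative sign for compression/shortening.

A_1 = 4657 mm².
A_2 = 909.1 mm².
Equal strain + equilibrium ⇒ each member carries load in proportion to AE: A₁E₁ = 209500000 N, A₂E₂ = 64450000 N, ΣAE = 274000000 N.
σ₂ = P·E₂/ΣAE = 416000·70900/274000000 = 107.6 MPa.

108 MPa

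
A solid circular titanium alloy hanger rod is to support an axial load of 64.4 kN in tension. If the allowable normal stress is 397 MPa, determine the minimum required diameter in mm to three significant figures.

Required area A ≥ P/σ_allow = 64400/397 = 162.2 mm².
For a solid circular section, d ≥ √(4A/π) = 14.37 mm.

14.4 mm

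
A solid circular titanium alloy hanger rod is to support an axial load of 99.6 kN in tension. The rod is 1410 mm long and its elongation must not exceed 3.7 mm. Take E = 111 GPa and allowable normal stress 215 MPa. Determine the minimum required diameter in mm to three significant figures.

24.3 mm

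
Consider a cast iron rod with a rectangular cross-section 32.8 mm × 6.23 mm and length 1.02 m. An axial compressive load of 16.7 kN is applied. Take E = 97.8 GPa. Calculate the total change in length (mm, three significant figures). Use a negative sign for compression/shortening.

-0.852 mm

A = 204.3 mm².
δ_mech = NL/(AE) = -16700·1020/(204.3·97800) = -0.8523 mm.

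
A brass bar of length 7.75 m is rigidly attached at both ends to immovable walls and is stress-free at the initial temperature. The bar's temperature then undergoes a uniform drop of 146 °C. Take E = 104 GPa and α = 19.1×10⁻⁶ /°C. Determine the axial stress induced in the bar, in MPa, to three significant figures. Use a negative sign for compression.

290 MPa

Free thermal expansion αLΔT = 19.1e-6 · 7750 · -146 = -21.61 mm.
The walls impose strain ε = −(-21.61)/7750 = 2.7886e-03; σ = Eε = 104000 · 2.7886e-03 = 290 MPa.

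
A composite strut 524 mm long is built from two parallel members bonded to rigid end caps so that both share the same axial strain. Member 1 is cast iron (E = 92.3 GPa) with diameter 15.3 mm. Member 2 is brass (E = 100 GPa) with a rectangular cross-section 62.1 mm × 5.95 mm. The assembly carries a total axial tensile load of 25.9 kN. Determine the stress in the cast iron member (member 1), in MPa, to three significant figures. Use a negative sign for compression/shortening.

44.3 MPa

A_1 = 183.9 mm².
A_2 = 369.5 mm².
Equal strain + equilibrium ⇒ each member carries load in proportion to AE: A₁E₁ = 16970000 N, A₂E₂ = 36950000 N, ΣAE = 53920000 N.
σ₁ = P·E₁/ΣAE = 25900·92300/53920000 = 44.34 MPa.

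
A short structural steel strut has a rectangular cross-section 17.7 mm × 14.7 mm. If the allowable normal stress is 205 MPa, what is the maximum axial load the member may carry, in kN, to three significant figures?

A = 260.2 mm².
P_max = σ_allow · A = 205 · 260.2 = 53340 N = 53.34 kN.

53.3 kN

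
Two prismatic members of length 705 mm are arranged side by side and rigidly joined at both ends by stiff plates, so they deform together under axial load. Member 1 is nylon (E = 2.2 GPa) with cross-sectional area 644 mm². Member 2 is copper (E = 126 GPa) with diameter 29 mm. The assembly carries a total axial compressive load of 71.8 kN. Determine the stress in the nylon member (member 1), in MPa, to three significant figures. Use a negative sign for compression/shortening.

A_2 = 660.5 mm².
Equal strain + equilibrium ⇒ each member carries load in proportion to AE: A₁E₁ = 1417000 N, A₂E₂ = 83230000 N, ΣAE = 84640000 N.
σ₁ = P·E₁/ΣAE = -71800·2200/84640000 = -1.866 MPa.

-1.87 MPa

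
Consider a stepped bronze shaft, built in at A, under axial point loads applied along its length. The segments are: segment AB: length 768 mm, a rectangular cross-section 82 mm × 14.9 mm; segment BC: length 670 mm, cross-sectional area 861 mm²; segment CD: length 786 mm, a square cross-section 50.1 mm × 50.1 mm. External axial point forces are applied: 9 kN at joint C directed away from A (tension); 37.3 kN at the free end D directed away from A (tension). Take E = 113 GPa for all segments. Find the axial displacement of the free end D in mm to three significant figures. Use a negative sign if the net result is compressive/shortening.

Internal axial forces (sectioning from the free end, tension +): N_CD = 37.3 kN, N_BC = 46.3 kN, N_AB = 46.3 kN.
A_AB = 1222 mm².
A_CD = 2510 mm².
δ_AB = 46300·768/(1222·113000) = 0.2576 mm
δ_BC = 46300·670/(861·113000) = 0.3188 mm
δ_CD = 37300·786/(2510·113000) = 0.1034 mm
δ = Σδ_i = 0.6798 mm.

0.680 mm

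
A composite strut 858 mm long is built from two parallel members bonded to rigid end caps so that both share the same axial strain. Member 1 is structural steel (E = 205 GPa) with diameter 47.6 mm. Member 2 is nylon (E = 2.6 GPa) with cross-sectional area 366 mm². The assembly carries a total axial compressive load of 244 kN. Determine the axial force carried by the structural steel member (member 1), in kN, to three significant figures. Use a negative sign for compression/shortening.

-243 kN

A_1 = 1780 mm².
Equal strain + equilibrium ⇒ each member carries load in proportion to AE: A₁E₁ = 364800000 N, A₂E₂ = 951600 N, ΣAE = 365800000 N.
F₁ = P·A₁E₁/ΣAE = -244000·364800000/365800000 = -243400 N.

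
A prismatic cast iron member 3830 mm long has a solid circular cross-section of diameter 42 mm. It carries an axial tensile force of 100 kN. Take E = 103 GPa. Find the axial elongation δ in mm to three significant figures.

A = 1385 mm².
δ_mech = NL/(AE) = 100000·3830/(1385·103000) = 2.684 mm.

2.68 mm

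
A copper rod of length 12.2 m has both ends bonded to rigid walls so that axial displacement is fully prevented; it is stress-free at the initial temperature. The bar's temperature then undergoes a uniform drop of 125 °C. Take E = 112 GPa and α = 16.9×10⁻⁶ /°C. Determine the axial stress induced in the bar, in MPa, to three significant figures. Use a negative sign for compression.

Free thermal expansion αLΔT = 16.9e-6 · 12200 · -125 = -25.77 mm.
The walls impose strain ε = −(-25.77)/12200 = 2.1125e-03; σ = Eε = 112000 · 2.1125e-03 = 236.6 MPa.

237 MPa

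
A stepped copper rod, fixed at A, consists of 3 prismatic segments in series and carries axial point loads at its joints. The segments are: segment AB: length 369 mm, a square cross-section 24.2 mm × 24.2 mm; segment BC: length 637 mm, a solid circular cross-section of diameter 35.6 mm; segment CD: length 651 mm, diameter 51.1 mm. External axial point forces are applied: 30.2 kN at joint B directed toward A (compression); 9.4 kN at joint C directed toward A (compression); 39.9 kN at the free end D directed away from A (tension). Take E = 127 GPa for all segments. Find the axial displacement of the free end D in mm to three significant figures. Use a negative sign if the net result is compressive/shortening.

Internal axial forces (sectioning from the free end, tension +): N_CD = 39.9 kN, N_BC = 30.5 kN, N_AB = 0.3 kN.
A_AB = 585.6 mm².
A_BC = 995.4 mm².
A_CD = 2051 mm².
δ_AB = 300·369/(585.6·127000) = 0.001488 mm
δ_BC = 30500·637/(995.4·127000) = 0.1537 mm
δ_CD = 39900·651/(2051·127000) = 0.09973 mm
δ = Σδ_i = 0.2549 mm.

0.255 mm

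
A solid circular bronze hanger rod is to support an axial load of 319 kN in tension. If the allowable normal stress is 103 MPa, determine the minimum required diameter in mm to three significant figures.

Required area A ≥ P/σ_allow = 319000/103 = 3097 mm².
For a solid circular section, d ≥ √(4A/π) = 62.8 mm.

62.8 mm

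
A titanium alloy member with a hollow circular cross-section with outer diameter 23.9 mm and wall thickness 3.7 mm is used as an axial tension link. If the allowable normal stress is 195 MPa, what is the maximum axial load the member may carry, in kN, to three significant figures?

A = 234.8 mm².
P_max = σ_allow · A = 195 · 234.8 = 45790 N = 45.79 kN.

45.8 kN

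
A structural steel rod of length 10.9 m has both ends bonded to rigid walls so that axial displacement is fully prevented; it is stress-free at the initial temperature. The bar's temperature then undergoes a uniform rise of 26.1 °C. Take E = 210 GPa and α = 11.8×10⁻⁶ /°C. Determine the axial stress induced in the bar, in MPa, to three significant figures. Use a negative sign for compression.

-64.7 MPa

Free thermal expansion αLΔT = 11.8e-6 · 10900 · 26.1 = 3.357 mm.
The walls impose strain ε = −(3.357)/10900 = -3.0798e-04; σ = Eε = 210000 · -3.0798e-04 = -64.68 MPa.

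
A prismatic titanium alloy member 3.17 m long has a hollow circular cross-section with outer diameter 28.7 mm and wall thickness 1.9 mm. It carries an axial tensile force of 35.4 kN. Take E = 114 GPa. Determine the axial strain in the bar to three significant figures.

A = 160 mm².
σ = N/A = 221.3 MPa; ε = σ/E = 221.3/114000 = 1.941e-03.

0.00194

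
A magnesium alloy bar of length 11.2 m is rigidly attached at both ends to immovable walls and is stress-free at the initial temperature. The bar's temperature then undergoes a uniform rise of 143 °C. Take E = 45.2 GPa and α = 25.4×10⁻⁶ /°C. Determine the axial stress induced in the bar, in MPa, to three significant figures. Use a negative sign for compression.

Free thermal expansion αLΔT = 25.4e-6 · 11200 · 143 = 40.68 mm.
The walls impose strain ε = −(40.68)/11200 = -3.6322e-03; σ = Eε = 45200 · -3.6322e-03 = -164.2 MPa.

-164 MPa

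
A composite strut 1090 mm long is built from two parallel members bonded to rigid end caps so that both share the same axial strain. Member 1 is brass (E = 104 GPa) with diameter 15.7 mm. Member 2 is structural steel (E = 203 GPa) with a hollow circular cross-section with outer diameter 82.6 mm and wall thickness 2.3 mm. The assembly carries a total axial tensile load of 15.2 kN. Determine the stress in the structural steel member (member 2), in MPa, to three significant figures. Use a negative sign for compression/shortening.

22.4 MPa

A_1 = 193.6 mm².
A_2 = 580.2 mm².
Equal strain + equilibrium ⇒ each member carries load in proportion to AE: A₁E₁ = 20130000 N, A₂E₂ = 117800000 N, ΣAE = 137900000 N.
σ₂ = P·E₂/ΣAE = 15200·203000/137900000 = 22.37 MPa.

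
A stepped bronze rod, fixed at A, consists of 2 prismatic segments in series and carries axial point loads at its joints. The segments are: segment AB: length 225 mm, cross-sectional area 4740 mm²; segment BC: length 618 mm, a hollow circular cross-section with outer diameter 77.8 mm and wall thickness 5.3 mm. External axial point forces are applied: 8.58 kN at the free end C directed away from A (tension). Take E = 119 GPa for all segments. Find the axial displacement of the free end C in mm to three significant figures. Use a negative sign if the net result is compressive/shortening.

0.0403 mm

Internal axial forces (sectioning from the free end, tension +): N_BC = 8.58 kN, N_AB = 8.58 kN.
A_BC = 1207 mm².
δ_AB = 8580·225/(4740·119000) = 0.003423 mm
δ_BC = 8580·618/(1207·119000) = 0.03691 mm
δ = Σδ_i = 0.04033 mm.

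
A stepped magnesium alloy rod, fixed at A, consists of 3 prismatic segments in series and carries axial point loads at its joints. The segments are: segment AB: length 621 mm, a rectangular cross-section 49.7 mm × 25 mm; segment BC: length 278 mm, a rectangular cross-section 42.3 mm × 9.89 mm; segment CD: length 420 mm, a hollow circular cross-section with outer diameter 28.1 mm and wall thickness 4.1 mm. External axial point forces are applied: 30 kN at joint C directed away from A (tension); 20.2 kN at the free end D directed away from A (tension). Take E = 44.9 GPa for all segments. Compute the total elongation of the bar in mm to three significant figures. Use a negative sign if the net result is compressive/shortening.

Internal axial forces (sectioning from the free end, tension +): N_CD = 20.2 kN, N_BC = 50.2 kN, N_AB = 50.2 kN.
A_AB = 1242 mm².
A_BC = 418.3 mm².
A_CD = 309.1 mm².
δ_AB = 50200·621/(1242·44900) = 0.5588 mm
δ_BC = 50200·278/(418.3·44900) = 0.743 mm
δ_CD = 20200·420/(309.1·44900) = 0.6112 mm
δ = Σδ_i = 1.913 mm.

1.91 mm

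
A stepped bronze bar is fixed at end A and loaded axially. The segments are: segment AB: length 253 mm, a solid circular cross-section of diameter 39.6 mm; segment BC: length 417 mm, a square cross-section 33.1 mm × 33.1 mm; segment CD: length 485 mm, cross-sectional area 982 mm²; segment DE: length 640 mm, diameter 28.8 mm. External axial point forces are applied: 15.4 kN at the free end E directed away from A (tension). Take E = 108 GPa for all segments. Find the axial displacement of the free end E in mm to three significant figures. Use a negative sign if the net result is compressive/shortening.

Internal axial forces (sectioning from the free end, tension +): N_DE = 15.4 kN, N_CD = 15.4 kN, N_BC = 15.4 kN, N_AB = 15.4 kN.
A_AB = 1232 mm².
A_BC = 1096 mm².
A_DE = 651.4 mm².
δ_AB = 15400·253/(1232·108000) = 0.02929 mm
δ_BC = 15400·417/(1096·108000) = 0.05427 mm
δ_CD = 15400·485/(982·108000) = 0.07043 mm
δ_DE = 15400·640/(651.4·108000) = 0.1401 mm
δ = Σδ_i = 0.2941 mm.

0.294 mm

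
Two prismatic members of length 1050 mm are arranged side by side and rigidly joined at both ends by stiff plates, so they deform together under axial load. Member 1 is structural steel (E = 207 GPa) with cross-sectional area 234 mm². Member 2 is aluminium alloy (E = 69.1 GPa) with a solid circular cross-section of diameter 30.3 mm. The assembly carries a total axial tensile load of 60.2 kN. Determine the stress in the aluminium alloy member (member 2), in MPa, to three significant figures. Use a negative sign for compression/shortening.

42.3 MPa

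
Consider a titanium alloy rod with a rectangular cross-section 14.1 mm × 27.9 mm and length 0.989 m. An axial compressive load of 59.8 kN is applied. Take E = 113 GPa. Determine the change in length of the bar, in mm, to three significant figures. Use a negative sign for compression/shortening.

-1.33 mm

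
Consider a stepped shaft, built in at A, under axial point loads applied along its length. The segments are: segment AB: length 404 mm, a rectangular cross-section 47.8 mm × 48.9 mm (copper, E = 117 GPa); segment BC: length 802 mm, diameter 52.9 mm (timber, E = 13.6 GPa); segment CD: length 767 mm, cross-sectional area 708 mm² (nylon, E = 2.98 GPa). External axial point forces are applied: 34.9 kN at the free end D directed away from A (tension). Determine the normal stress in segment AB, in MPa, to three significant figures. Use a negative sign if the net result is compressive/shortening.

14.9 MPa

Internal axial forces (sectioning from the free end, tension +): N_CD = 34.9 kN, N_BC = 34.9 kN, N_AB = 34.9 kN.
A_AB = 2337 mm².
σ_AB = N_AB/A_AB = 34900/2337 = 14.93 MPa.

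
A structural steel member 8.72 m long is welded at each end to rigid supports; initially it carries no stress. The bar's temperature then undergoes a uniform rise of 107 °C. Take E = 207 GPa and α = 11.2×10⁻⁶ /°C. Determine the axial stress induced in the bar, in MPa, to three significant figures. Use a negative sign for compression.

Free thermal expansion αLΔT = 11.2e-6 · 8720 · 107 = 10.45 mm.
The walls impose strain ε = −(10.45)/8720 = -1.1984e-03; σ = Eε = 207000 · -1.1984e-03 = -248.1 MPa.

-248 MPa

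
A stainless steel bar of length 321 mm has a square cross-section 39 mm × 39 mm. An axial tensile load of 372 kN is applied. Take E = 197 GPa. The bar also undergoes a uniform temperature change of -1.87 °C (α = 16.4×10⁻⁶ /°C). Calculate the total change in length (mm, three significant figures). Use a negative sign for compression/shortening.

A = 1521 mm².
δ_mech = NL/(AE) = 372000·321/(1521·197000) = 0.3985 mm.
δ_thermal = αLΔT = 16.4e-6·321·-1.87 = -0.009844 mm.
δ = δ_mech + δ_thermal = 0.3887 mm.

0.389 mm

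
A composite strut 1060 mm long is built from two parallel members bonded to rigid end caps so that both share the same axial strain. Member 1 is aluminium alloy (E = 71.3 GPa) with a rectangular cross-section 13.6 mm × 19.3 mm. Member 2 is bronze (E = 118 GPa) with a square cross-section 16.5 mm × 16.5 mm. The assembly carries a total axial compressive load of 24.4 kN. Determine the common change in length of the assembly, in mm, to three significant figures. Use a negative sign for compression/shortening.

-0.509 mm

A_1 = 262.5 mm².
A_2 = 272.2 mm².
Equal strain + equilibrium ⇒ each member carries load in proportion to AE: A₁E₁ = 18710000 N, A₂E₂ = 32130000 N, ΣAE = 50840000 N.
δ = PL/ΣAE = -24400·1060/50840000 = -0.5087 mm.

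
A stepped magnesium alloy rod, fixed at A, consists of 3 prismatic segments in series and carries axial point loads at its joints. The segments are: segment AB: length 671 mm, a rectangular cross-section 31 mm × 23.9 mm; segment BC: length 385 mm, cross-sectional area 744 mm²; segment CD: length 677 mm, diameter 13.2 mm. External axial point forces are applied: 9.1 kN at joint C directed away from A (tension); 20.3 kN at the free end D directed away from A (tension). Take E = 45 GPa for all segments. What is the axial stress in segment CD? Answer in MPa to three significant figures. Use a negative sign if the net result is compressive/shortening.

Internal axial forces (sectioning from the free end, tension +): N_CD = 20.3 kN, N_BC = 29.4 kN, N_AB = 29.4 kN.
A_CD = 136.8 mm².
σ_CD = N_CD/A_CD = 20300/136.8 = 148.3 MPa.

148 MPa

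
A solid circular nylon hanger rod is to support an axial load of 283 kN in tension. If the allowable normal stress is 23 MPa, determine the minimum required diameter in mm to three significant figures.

Required area A ≥ P/σ_allow = 283000/23 = 12300 mm².
For a solid circular section, d ≥ √(4A/π) = 125.2 mm.

125 mm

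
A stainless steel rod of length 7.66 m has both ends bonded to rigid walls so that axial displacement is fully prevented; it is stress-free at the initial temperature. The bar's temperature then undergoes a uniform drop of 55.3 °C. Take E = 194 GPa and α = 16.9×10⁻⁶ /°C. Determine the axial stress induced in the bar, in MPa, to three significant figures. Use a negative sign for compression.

181 MPa

Free thermal expansion αLΔT = 16.9e-6 · 7660 · -55.3 = -7.159 mm.
The walls impose strain ε = −(-7.159)/7660 = 9.3457e-04; σ = Eε = 194000 · 9.3457e-04 = 181.3 MPa.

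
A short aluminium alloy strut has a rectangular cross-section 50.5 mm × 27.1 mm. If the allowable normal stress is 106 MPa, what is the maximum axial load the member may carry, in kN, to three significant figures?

145 kN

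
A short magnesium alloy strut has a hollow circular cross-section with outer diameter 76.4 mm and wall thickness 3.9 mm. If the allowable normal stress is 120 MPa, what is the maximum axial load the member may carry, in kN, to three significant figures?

107 kN

A = 888.3 mm².
P_max = σ_allow · A = 120 · 888.3 = 106600 N = 106.6 kN.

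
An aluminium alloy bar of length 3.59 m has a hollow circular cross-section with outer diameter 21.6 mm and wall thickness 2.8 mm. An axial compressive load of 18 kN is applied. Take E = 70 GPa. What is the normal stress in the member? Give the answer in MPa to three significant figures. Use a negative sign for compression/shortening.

A = 165.4 mm².
σ = N/A = -18000/165.4 = -108.8 MPa.

-109 MPa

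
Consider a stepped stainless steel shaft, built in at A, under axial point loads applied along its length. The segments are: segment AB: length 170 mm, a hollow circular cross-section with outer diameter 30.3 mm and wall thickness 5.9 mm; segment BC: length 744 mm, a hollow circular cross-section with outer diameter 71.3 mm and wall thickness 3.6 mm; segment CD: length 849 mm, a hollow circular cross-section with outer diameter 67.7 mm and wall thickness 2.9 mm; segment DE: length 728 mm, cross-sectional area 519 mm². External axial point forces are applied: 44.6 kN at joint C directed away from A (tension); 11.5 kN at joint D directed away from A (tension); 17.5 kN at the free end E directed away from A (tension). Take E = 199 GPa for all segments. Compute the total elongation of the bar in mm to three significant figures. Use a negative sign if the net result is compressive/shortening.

0.831 mm

Internal axial forces (sectioning from the free end, tension +): N_DE = 17.5 kN, N_CD = 29 kN, N_BC = 73.6 kN, N_AB = 73.6 kN.
A_AB = 452.3 mm².
A_BC = 765.7 mm².
A_CD = 590.4 mm².
δ_AB = 73600·170/(452.3·199000) = 0.139 mm
δ_BC = 73600·744/(765.7·199000) = 0.3594 mm
δ_CD = 29000·849/(590.4·199000) = 0.2096 mm
δ_DE = 17500·728/(519·199000) = 0.1234 mm
δ = Σδ_i = 0.8313 mm.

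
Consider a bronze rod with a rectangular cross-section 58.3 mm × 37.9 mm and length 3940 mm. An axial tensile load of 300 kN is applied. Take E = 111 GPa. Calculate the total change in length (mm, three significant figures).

4.82 mm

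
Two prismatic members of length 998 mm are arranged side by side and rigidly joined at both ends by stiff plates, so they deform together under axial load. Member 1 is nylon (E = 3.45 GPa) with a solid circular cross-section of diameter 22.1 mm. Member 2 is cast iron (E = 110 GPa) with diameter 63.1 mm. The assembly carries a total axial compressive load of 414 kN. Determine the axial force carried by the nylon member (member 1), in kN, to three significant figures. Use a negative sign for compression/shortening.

A_1 = 383.6 mm².
A_2 = 3127 mm².
Equal strain + equilibrium ⇒ each member carries load in proportion to AE: A₁E₁ = 1323000 N, A₂E₂ = 344000000 N, ΣAE = 345300000 N.
F₁ = P·A₁E₁/ΣAE = -414000·1323000/345300000 = -1587 N.

-1.59 kN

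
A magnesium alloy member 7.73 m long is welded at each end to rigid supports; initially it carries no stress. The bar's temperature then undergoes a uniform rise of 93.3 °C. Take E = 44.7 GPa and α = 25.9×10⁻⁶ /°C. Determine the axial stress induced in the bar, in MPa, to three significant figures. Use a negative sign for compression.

Free thermal expansion αLΔT = 25.9e-6 · 7730 · 93.3 = 18.68 mm.
The walls impose strain ε = −(18.68)/7730 = -2.4165e-03; σ = Eε = 44700 · -2.4165e-03 = -108 MPa.

-108 MPa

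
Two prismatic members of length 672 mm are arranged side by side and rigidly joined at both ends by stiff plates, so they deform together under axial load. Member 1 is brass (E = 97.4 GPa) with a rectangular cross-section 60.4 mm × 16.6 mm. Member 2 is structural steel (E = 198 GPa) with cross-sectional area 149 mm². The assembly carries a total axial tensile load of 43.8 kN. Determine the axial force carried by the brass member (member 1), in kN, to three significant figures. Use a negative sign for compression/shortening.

A_1 = 1003 mm².
Equal strain + equilibrium ⇒ each member carries load in proportion to AE: A₁E₁ = 97660000 N, A₂E₂ = 29500000 N, ΣAE = 127200000 N.
F₁ = P·A₁E₁/ΣAE = 43800·97660000/127200000 = 33640 N.

33.6 kN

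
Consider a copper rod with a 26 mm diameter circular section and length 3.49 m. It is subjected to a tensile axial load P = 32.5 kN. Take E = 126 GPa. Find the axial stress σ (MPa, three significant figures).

A = 530.9 mm².
σ = N/A = 32500/530.9 = 61.21 MPa.

61.2 MPa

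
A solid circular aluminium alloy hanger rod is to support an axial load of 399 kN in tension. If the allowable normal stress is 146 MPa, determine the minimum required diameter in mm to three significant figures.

59.0 mm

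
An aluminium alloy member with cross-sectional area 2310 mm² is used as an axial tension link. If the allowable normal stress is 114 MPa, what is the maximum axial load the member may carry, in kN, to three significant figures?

263 kN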